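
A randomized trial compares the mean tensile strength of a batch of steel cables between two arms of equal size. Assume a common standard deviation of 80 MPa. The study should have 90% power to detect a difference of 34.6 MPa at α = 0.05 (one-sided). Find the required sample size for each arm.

For two equal groups, n per group = 2·((z_α + z_β)·σ/δ)².
z_α = 1.645; z_β = 1.282 (power 90%).
n = 2 × (2.927 × 80 / 34.6)² = 2 × 45.80 = 91.60
Round up: n = 92 per group.

92 per group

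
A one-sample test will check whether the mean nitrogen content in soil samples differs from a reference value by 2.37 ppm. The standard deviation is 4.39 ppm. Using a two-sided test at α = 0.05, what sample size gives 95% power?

For a one-sample z-test, n = ((z_{α/2} + z_β)·σ/δ)².
z_{α/2} = 1.960 (two-sided α = 0.05); z_β = 1.645 (power 95% → β = 0.05).
n = (3.605 × 4.39 / 2.37)² = 44.59
Round up: n = 45.

45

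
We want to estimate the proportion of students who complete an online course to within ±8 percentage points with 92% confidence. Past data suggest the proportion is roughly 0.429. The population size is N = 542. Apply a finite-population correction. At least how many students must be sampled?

97

For a proportion with margin E = 0.08 at 92% confidence, z = 1.751.
n = p̂(1−p̂)(z/E)² = 0.429 × 0.571 × (1.751/0.08)² = 117.35 — call this n₀.
Finite-population correction with N = 542: n = n₀ / (1 + (n₀−1)/N) = 117.35 / 1.215 = 96.58
Round up: n = 97.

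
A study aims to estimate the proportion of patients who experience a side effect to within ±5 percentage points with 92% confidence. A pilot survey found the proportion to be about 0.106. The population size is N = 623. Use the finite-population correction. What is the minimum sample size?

99

For a proportion with margin E = 0.05 at 92% confidence, z = 1.751.
n = p̂(1−p̂)(z/E)² = 0.106 × 0.894 × (1.751/0.05)² = 116.22 — call this n₀.
Finite-population correction with N = 623: n = n₀ / (1 + (n₀−1)/N) = 116.22 / 1.185 = 98.08
Round up: n = 99.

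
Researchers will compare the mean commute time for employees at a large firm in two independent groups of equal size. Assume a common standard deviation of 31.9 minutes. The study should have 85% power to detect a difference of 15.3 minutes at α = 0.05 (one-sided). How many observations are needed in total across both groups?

126 total

For two equal groups, n per group = 2·((z_α + z_β)·σ/δ)².
z_α = 1.645; z_β = 1.036 (power 85%).
n = 2 × (2.681 × 31.9 / 15.3)² = 2 × 31.25 = 62.50
Round up: n = 63 per group.
Total across both groups: 2 × 63 = 126.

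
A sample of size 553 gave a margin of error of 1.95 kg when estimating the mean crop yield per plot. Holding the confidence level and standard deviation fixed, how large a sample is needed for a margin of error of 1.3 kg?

Margin of error scales as 1/√n, so n₂ = n₁·(E₁/E₂)².
n₂ = 553 × (1.95/1.3)² = 553 × 2.25 = 1244.25
Round up: n₂ = 1245.

1245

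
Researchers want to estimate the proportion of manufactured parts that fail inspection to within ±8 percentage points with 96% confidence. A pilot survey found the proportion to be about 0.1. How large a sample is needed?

For a proportion with margin E = 0.08 at 96% confidence, z = 2.054.
n = p̂(1−p̂)(z/E)² = 0.1 × 0.9 × (2.054/0.08)² = 59.33
Round up: n = 60.

60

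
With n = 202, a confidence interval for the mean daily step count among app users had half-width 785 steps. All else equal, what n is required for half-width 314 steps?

Margin of error scales as 1/√n, so n₂ = n₁·(E₁/E₂)².
n₂ = 202 × (785/314)² = 202 × 6.25 = 1262.50
Round up: n₂ = 1263.

1263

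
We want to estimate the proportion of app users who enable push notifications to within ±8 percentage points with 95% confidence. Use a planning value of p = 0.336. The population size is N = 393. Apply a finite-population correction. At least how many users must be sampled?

For a proportion with margin E = 0.08 at 95% confidence, z = 1.960.
n = p̂(1−p̂)(z/E)² = 0.336 × 0.664 × (1.960/0.08)² = 133.92 — call this n₀.
Finite-population correction with N = 393: n = n₀ / (1 + (n₀−1)/N) = 133.92 / 1.338 = 100.09
Round up: n = 101.

101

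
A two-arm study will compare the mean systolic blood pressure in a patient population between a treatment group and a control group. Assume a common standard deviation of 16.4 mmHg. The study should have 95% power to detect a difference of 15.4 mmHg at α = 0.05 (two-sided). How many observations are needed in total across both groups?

For two equal groups, n per group = 2·((z_{α/2} + z_β)·σ/δ)².
z_{α/2} = 1.960; z_β = 1.645 (power 95%).
n = 2 × (3.605 × 16.4 / 15.4)² = 2 × 14.74 = 29.48
Round up: n = 30 per group.
Total across both groups: 2 × 30 = 60.

60 total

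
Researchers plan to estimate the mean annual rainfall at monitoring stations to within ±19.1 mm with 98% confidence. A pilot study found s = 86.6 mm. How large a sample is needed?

n = 112

For a mean, the margin of error is E = z·σ/√n, so n = (zσ/E)².
At 98% confidence, z = 2.326.
n = (2.326 × 86.6 / 19.1)² = 111.22
Round up: n = 112.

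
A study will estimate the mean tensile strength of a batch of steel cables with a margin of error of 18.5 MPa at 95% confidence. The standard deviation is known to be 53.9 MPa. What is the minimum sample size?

n = 33

For a mean, the margin of error is E = z·σ/√n, so n = (zσ/E)².
At 95% confidence, z = 1.960.
n = (1.960 × 53.9 / 18.5)² = 32.61
Round up: n = 33.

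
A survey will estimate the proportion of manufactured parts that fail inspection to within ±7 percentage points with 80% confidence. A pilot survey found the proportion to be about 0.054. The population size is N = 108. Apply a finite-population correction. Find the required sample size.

For a proportion with margin E = 0.07 at 80% confidence, z = 1.282.
n = p̂(1−p̂)(z/E)² = 0.054 × 0.946 × (1.282/0.07)² = 17.13 — call this n₀.
Finite-population correction with N = 108: n = n₀ / (1 + (n₀−1)/N) = 17.13 / 1.149 = 14.91
Round up: n = 15.

n = 15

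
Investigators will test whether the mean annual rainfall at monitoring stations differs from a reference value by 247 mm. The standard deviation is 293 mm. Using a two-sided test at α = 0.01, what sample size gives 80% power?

17

For a one-sample z-test, n = ((z_{α/2} + z_β)·σ/δ)².
z_{α/2} = 2.576 (two-sided α = 0.01); z_β = 0.842 (power 80% → β = 0.2).
n = (3.418 × 293 / 247)² = 16.44
Round up: n = 17.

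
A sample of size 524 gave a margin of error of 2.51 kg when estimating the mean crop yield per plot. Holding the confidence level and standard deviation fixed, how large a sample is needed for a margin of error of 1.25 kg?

Margin of error scales as 1/√n, so n₂ = n₁·(E₁/E₂)².
n₂ = 524 × (2.51/1.25)² = 524 × 4.032 = 2112.77
Round up: n₂ = 2113.

n = 2113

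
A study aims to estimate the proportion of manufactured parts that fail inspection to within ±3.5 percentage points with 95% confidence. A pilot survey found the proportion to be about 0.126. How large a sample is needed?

For a proportion with margin E = 0.035 at 95% confidence, z = 1.960.
n = p̂(1−p̂)(z/E)² = 0.126 × 0.874 × (1.960/0.035)² = 345.35
Round up: n = 346.

346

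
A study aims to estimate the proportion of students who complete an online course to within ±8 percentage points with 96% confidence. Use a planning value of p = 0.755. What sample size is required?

122

For a proportion with margin E = 0.08 at 96% confidence, z = 2.054.
n = p̂(1−p̂)(z/E)² = 0.755 × 0.245 × (2.054/0.08)² = 121.94
Round up: n = 122.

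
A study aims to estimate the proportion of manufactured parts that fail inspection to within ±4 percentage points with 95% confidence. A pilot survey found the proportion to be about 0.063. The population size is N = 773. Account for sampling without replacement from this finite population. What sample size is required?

n = 120

For a proportion with margin E = 0.04 at 95% confidence, z = 1.960.
n = p̂(1−p̂)(z/E)² = 0.063 × 0.937 × (1.960/0.04)² = 141.73 — call this n₀.
Finite-population correction with N = 773: n = n₀ / (1 + (n₀−1)/N) = 141.73 / 1.182 = 119.91
Round up: n = 120.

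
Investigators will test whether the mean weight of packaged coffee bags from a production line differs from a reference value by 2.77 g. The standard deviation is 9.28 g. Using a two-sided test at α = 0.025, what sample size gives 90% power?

140

For a one-sample z-test, n = ((z_{α/2} + z_β)·σ/δ)².
z_{α/2} = 2.241 (two-sided α = 0.025); z_β = 1.282 (power 90% → β = 0.1).
n = (3.523 × 9.28 / 2.77)² = 139.30
Round up: n = 140.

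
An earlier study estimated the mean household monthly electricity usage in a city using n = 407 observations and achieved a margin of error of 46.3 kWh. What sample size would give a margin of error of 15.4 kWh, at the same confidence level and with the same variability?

n = 3679

Margin of error scales as 1/√n, so n₂ = n₁·(E₁/E₂)².
n₂ = 407 × (46.3/15.4)² = 407 × 9.039 = 3678.87
Round up: n₂ = 3679.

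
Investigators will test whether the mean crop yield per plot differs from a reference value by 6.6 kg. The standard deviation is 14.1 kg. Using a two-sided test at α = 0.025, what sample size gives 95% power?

n = 69

For a one-sample z-test, n = ((z_{α/2} + z_β)·σ/δ)².
z_{α/2} = 2.241 (two-sided α = 0.025); z_β = 1.645 (power 95% → β = 0.05).
n = (3.886 × 14.1 / 6.6)² = 68.92
Round up: n = 69.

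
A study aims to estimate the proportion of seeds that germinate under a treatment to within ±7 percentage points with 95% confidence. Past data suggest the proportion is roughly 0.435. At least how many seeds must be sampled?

For a proportion with margin E = 0.07 at 95% confidence, z = 1.960.
n = p̂(1−p̂)(z/E)² = 0.435 × 0.565 × (1.960/0.07)² = 192.69
Round up: n = 193.

n = 193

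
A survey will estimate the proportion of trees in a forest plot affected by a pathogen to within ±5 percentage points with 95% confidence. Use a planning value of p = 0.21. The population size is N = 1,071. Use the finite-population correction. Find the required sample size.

207

For a proportion with margin E = 0.05 at 95% confidence, z = 1.960.
n = p̂(1−p̂)(z/E)² = 0.21 × 0.79 × (1.960/0.05)² = 254.93 — call this n₀.
Finite-population correction with N = 1,071: n = n₀ / (1 + (n₀−1)/N) = 254.93 / 1.237 = 206.09
Round up: n = 207.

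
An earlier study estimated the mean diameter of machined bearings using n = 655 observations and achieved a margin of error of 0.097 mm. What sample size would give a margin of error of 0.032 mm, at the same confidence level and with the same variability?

Margin of error scales as 1/√n, so n₂ = n₁·(E₁/E₂)².
n₂ = 655 × (0.097/0.032)² = 655 × 9.188 = 6018.14
Round up: n₂ = 6019.

n = 6019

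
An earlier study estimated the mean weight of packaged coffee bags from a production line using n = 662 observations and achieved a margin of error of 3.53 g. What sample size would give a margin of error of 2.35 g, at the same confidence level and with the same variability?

Margin of error scales as 1/√n, so n₂ = n₁·(E₁/E₂)².
n₂ = 662 × (3.53/2.35)² = 662 × 2.256 = 1493.47
Round up: n₂ = 1494.

1494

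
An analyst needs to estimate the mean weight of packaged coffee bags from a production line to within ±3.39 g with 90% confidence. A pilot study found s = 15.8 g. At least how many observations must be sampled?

59

For a mean, the margin of error is E = z·σ/√n, so n = (zσ/E)².
At 90% confidence, z = 1.645.
n = (1.645 × 15.8 / 3.39)² = 58.78
Round up: n = 59.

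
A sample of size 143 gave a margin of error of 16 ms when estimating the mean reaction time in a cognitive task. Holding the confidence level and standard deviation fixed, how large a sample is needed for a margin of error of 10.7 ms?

n = 320

Margin of error scales as 1/√n, so n₂ = n₁·(E₁/E₂)².
n₂ = 143 × (16/10.7)² = 143 × 2.236 = 319.75
Round up: n₂ = 320.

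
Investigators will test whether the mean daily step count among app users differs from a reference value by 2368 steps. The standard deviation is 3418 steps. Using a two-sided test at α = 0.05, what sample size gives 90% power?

For a one-sample z-test, n = ((z_{α/2} + z_β)·σ/δ)².
z_{α/2} = 1.960 (two-sided α = 0.05); z_β = 1.282 (power 90% → β = 0.1).
n = (3.242 × 3418 / 2368)² = 21.90
Round up: n = 22.

22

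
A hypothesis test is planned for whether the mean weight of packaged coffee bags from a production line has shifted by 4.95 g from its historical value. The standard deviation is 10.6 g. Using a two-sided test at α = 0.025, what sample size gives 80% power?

44

For a one-sample z-test, n = ((z_{α/2} + z_β)·σ/δ)².
z_{α/2} = 2.241 (two-sided α = 0.025); z_β = 0.842 (power 80% → β = 0.2).
n = (3.083 × 10.6 / 4.95)² = 43.59
Round up: n = 44.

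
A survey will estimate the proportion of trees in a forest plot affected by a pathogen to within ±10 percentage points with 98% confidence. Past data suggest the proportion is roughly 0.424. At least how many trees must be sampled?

For a proportion with margin E = 0.1 at 98% confidence, z = 2.326.
n = p̂(1−p̂)(z/E)² = 0.424 × 0.576 × (2.326/0.1)² = 132.13
Round up: n = 133.

133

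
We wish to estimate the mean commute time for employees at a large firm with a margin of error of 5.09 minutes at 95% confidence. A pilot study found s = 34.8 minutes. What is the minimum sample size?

n = 180

For a mean, the margin of error is E = z·σ/√n, so n = (zσ/E)².
At 95% confidence, z = 1.960.
n = (1.960 × 34.8 / 5.09)² = 179.57
Round up: n = 180.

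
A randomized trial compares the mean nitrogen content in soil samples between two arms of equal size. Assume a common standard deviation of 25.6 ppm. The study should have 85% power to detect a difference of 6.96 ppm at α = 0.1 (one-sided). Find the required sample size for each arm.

146 per group

For two equal groups, n per group = 2·((z_α + z_β)·σ/δ)².
z_α = 1.282; z_β = 1.036 (power 85%).
n = 2 × (2.318 × 25.6 / 6.96)² = 2 × 72.69 = 145.38
Round up: n = 146 per group.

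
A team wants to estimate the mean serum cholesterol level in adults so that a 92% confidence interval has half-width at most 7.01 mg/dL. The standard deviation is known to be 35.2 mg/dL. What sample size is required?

For a mean, the margin of error is E = z·σ/√n, so n = (zσ/E)².
At 92% confidence, z = 1.751.
n = (1.751 × 35.2 / 7.01)² = 77.31
Round up: n = 78.

n = 78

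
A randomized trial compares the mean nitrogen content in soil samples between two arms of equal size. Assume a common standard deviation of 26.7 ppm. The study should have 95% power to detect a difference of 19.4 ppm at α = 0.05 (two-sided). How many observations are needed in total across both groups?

For two equal groups, n per group = 2·((z_{α/2} + z_β)·σ/δ)².
z_{α/2} = 1.960; z_β = 1.645 (power 95%).
n = 2 × (3.605 × 26.7 / 19.4)² = 2 × 24.62 = 49.24
Round up: n = 50 per group.
Total across both groups: 2 × 50 = 100.

100 total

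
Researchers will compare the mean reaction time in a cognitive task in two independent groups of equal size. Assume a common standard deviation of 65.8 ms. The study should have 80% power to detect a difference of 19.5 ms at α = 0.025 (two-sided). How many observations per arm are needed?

For two equal groups, n per group = 2·((z_{α/2} + z_β)·σ/δ)².
z_{α/2} = 2.241; z_β = 0.842 (power 80%).
n = 2 × (3.083 × 65.8 / 19.5)² = 2 × 108.23 = 216.46
Round up: n = 217 per group.

217 per group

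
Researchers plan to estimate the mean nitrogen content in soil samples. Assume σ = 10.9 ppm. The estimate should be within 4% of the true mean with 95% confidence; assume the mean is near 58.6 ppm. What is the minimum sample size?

For a mean, the margin of error is E = z·σ/√n, so n = (zσ/E)².
At 95% confidence, z = 1.960.
E = 4% of 58.6 = 2.344 ppm.
n = (1.960 × 10.9 / 2.344)² = 83.07
Round up: n = 84.

84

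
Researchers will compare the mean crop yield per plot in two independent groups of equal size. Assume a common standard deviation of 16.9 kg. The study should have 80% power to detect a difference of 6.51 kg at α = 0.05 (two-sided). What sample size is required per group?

For two equal groups, n per group = 2·((z_{α/2} + z_β)·σ/δ)².
z_{α/2} = 1.960; z_β = 0.842 (power 80%).
n = 2 × (2.802 × 16.9 / 6.51)² = 2 × 52.91 = 105.82
Round up: n = 106 per group.

106 per group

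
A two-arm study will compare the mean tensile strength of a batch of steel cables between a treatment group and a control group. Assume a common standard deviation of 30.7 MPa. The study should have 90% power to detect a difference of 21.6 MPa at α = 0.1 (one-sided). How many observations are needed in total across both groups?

54 total

For two equal groups, n per group = 2·((z_α + z_β)·σ/δ)².
z_α = 1.282; z_β = 1.282 (power 90%).
n = 2 × (2.564 × 30.7 / 21.6)² = 2 × 13.28 = 26.56
Round up: n = 27 per group.
Total across both groups: 2 × 27 = 54.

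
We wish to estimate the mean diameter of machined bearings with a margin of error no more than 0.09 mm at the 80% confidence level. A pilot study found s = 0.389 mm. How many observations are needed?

31

For a mean, the margin of error is E = z·σ/√n, so n = (zσ/E)².
At 80% confidence, z = 1.282.
n = (1.282 × 0.389 / 0.09)² = 30.70
Round up: n = 31.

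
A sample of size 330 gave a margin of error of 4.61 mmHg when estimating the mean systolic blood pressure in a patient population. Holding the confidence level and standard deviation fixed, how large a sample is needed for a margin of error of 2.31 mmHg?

Margin of error scales as 1/√n, so n₂ = n₁·(E₁/E₂)².
n₂ = 330 × (4.61/2.31)² = 330 × 3.983 = 1314.39
Round up: n₂ = 1315.

1315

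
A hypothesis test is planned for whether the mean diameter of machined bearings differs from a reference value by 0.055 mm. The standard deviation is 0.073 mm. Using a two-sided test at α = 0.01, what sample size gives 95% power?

For a one-sample z-test, n = ((z_{α/2} + z_β)·σ/δ)².
z_{α/2} = 2.576 (two-sided α = 0.01); z_β = 1.645 (power 95% → β = 0.05).
n = (4.221 × 0.073 / 0.055)² = 31.39
Round up: n = 32.

32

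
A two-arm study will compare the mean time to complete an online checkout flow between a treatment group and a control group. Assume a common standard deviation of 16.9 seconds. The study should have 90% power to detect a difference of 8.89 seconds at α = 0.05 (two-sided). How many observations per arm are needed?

For two equal groups, n per group = 2·((z_{α/2} + z_β)·σ/δ)².
z_{α/2} = 1.960; z_β = 1.282 (power 90%).
n = 2 × (3.242 × 16.9 / 8.89)² = 2 × 37.98 = 75.96
Round up: n = 76 per group.

76 per group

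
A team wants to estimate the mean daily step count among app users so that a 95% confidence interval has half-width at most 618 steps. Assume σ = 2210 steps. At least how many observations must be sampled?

For a mean, the margin of error is E = z·σ/√n, so n = (zσ/E)².
At 95% confidence, z = 1.960.
n = (1.960 × 2210 / 618)² = 49.13
Round up: n = 50.

50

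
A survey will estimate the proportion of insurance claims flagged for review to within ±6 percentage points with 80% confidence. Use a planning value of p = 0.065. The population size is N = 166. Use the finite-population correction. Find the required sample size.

24

For a proportion with margin E = 0.06 at 80% confidence, z = 1.282.
n = p̂(1−p̂)(z/E)² = 0.065 × 0.935 × (1.282/0.06)² = 27.75 — call this n₀.
Finite-population correction with N = 166: n = n₀ / (1 + (n₀−1)/N) = 27.75 / 1.161 = 23.90
Round up: n = 24.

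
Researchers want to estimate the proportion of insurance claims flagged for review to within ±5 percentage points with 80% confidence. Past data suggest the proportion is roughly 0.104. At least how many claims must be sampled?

n = 62

For a proportion with margin E = 0.05 at 80% confidence, z = 1.282.
n = p̂(1−p̂)(z/E)² = 0.104 × 0.896 × (1.282/0.05)² = 61.26
Round up: n = 62.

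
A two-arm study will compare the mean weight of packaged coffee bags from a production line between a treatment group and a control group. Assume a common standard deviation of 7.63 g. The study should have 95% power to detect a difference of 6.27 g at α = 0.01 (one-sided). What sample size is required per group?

47 per group

For two equal groups, n per group = 2·((z_α + z_β)·σ/δ)².
z_α = 2.326; z_β = 1.645 (power 95%).
n = 2 × (3.971 × 7.63 / 6.27)² = 2 × 23.35 = 46.70
Round up: n = 47 per group.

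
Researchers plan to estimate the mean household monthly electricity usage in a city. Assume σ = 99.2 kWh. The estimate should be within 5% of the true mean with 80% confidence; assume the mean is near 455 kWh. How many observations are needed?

For a mean, the margin of error is E = z·σ/√n, so n = (zσ/E)².
At 80% confidence, z = 1.282.
E = 5% of 455 = 22.75 kWh.
n = (1.282 × 99.2 / 22.75)² = 31.25
Round up: n = 32.

n = 32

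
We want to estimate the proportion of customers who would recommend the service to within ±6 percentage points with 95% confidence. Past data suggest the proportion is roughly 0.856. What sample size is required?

For a proportion with margin E = 0.06 at 95% confidence, z = 1.960.
n = p̂(1−p̂)(z/E)² = 0.856 × 0.144 × (1.960/0.06)² = 131.54
Round up: n = 132.

n = 132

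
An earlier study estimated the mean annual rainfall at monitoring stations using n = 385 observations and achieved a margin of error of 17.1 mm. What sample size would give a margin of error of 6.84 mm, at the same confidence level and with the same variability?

Margin of error scales as 1/√n, so n₂ = n₁·(E₁/E₂)².
n₂ = 385 × (17.1/6.84)² = 385 × 6.25 = 2406.25
Round up: n₂ = 2407.

2407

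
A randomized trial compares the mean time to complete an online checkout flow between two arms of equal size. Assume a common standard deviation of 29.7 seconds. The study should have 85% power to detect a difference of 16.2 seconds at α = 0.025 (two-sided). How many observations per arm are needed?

For two equal groups, n per group = 2·((z_{α/2} + z_β)·σ/δ)².
z_{α/2} = 2.241; z_β = 1.036 (power 85%).
n = 2 × (3.277 × 29.7 / 16.2)² = 2 × 36.09 = 72.18
Round up: n = 73 per group.

73 per group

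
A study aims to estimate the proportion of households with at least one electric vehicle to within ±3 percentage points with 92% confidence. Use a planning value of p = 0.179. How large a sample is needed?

n = 501

For a proportion with margin E = 0.03 at 92% confidence, z = 1.751.
n = p̂(1−p̂)(z/E)² = 0.179 × 0.821 × (1.751/0.03)² = 500.64
Round up: n = 501.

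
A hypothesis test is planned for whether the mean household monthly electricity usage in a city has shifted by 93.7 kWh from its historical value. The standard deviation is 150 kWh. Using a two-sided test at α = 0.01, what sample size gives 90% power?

For a one-sample z-test, n = ((z_{α/2} + z_β)·σ/δ)².
z_{α/2} = 2.576 (two-sided α = 0.01); z_β = 1.282 (power 90% → β = 0.1).
n = (3.858 × 150 / 93.7)² = 38.14
Round up: n = 39.

39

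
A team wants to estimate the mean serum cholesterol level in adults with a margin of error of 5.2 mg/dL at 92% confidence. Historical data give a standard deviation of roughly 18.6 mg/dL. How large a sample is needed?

For a mean, the margin of error is E = z·σ/√n, so n = (zσ/E)².
At 92% confidence, z = 1.751.
n = (1.751 × 18.6 / 5.2)² = 39.23
Round up: n = 40.

n = 40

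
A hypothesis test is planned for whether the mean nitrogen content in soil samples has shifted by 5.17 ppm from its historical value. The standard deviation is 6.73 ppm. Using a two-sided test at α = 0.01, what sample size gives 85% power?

n = 23

For a one-sample z-test, n = ((z_{α/2} + z_β)·σ/δ)².
z_{α/2} = 2.576 (two-sided α = 0.01); z_β = 1.036 (power 85% → β = 0.15).
n = (3.612 × 6.73 / 5.17)² = 22.11
Round up: n = 23.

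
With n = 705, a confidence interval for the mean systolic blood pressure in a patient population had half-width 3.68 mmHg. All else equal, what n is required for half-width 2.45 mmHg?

Margin of error scales as 1/√n, so n₂ = n₁·(E₁/E₂)².
n₂ = 705 × (3.68/2.45)² = 705 × 2.256 = 1590.48
Round up: n₂ = 1591.

1591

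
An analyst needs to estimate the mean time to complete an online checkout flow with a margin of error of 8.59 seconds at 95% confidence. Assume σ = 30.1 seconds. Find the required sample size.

For a mean, the margin of error is E = z·σ/√n, so n = (zσ/E)².
At 95% confidence, z = 1.960.
n = (1.960 × 30.1 / 8.59)² = 47.17
Round up: n = 48.

48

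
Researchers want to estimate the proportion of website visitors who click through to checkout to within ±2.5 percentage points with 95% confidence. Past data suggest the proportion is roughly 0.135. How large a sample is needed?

For a proportion with margin E = 0.025 at 95% confidence, z = 1.960.
n = p̂(1−p̂)(z/E)² = 0.135 × 0.865 × (1.960/0.025)² = 717.76
Round up: n = 718.

718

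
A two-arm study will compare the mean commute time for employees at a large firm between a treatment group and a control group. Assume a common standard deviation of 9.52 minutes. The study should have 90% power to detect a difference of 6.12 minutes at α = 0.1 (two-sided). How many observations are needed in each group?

42 per group

For two equal groups, n per group = 2·((z_{α/2} + z_β)·σ/δ)².
z_{α/2} = 1.645; z_β = 1.282 (power 90%).
n = 2 × (2.927 × 9.52 / 6.12)² = 2 × 20.73 = 41.46
Round up: n = 42 per group.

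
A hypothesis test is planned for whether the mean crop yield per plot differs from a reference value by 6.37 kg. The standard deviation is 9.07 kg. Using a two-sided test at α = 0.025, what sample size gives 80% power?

For a one-sample z-test, n = ((z_{α/2} + z_β)·σ/δ)².
z_{α/2} = 2.241 (two-sided α = 0.025); z_β = 0.842 (power 80% → β = 0.2).
n = (3.083 × 9.07 / 6.37)² = 19.27
Round up: n = 20.

20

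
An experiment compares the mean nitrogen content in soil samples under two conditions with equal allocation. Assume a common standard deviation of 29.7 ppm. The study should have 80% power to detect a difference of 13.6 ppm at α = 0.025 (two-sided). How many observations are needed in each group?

91 per group

For two equal groups, n per group = 2·((z_{α/2} + z_β)·σ/δ)².
z_{α/2} = 2.241; z_β = 0.842 (power 80%).
n = 2 × (3.083 × 29.7 / 13.6)² = 2 × 45.33 = 90.66
Round up: n = 91 per group.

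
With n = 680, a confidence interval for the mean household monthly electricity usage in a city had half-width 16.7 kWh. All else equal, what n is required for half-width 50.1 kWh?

n = 76

Margin of error scales as 1/√n, so n₂ = n₁·(E₁/E₂)².
n₂ = 680 × (16.7/50.1)² = 680 × 0.1111 = 75.55
Round up: n₂ = 76.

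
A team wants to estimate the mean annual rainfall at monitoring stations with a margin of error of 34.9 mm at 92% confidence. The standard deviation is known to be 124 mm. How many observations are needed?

For a mean, the margin of error is E = z·σ/√n, so n = (zσ/E)².
At 92% confidence, z = 1.751.
n = (1.751 × 124 / 34.9)² = 38.70
Round up: n = 39.

39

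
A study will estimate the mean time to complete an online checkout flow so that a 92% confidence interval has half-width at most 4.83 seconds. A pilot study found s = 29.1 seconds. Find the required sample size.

For a mean, the margin of error is E = z·σ/√n, so n = (zσ/E)².
At 92% confidence, z = 1.751.
n = (1.751 × 29.1 / 4.83)² = 111.29
Round up: n = 112.

112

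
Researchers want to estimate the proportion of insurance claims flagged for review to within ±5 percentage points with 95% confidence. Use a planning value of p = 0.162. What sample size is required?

209

For a proportion with margin E = 0.05 at 95% confidence, z = 1.960.
n = p̂(1−p̂)(z/E)² = 0.162 × 0.838 × (1.960/0.05)² = 208.61
Round up: n = 209.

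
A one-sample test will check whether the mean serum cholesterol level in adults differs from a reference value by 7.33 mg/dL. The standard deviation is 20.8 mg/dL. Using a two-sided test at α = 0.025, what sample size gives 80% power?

77

For a one-sample z-test, n = ((z_{α/2} + z_β)·σ/δ)².
z_{α/2} = 2.241 (two-sided α = 0.025); z_β = 0.842 (power 80% → β = 0.2).
n = (3.083 × 20.8 / 7.33)² = 76.54
Round up: n = 77.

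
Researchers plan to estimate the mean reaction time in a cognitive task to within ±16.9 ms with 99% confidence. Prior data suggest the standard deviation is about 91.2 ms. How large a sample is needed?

For a mean, the margin of error is E = z·σ/√n, so n = (zσ/E)².
At 99% confidence, z = 2.576.
n = (2.576 × 91.2 / 16.9)² = 193.24
Round up: n = 194.

194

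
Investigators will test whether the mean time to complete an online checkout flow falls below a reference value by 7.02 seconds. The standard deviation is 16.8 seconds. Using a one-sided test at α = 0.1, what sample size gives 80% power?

26

For a one-sample z-test, n = ((z_α + z_β)·σ/δ)².
z_α = 1.282 (one-sided α = 0.1); z_β = 0.842 (power 80% → β = 0.2).
n = (2.124 × 16.8 / 7.02)² = 25.84
Round up: n = 26.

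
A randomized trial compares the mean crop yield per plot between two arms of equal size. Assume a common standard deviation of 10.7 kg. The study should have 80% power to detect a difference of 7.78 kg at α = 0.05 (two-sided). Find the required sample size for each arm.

30 per group

For two equal groups, n per group = 2·((z_{α/2} + z_β)·σ/δ)².
z_{α/2} = 1.960; z_β = 0.842 (power 80%).
n = 2 × (2.802 × 10.7 / 7.78)² = 2 × 14.85 = 29.70
Round up: n = 30 per group.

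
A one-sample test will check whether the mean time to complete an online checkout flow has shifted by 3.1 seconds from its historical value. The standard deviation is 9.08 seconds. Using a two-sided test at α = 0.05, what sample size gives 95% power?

For a one-sample z-test, n = ((z_{α/2} + z_β)·σ/δ)².
z_{α/2} = 1.960 (two-sided α = 0.05); z_β = 1.645 (power 95% → β = 0.05).
n = (3.605 × 9.08 / 3.1)² = 111.50
Round up: n = 112.

112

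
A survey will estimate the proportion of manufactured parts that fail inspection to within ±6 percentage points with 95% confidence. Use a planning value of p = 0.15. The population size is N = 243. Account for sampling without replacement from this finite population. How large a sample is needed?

For a proportion with margin E = 0.06 at 95% confidence, z = 1.960.
n = p̂(1−p̂)(z/E)² = 0.15 × 0.85 × (1.960/0.06)² = 136.06 — call this n₀.
Finite-population correction with N = 243: n = n₀ / (1 + (n₀−1)/N) = 136.06 / 1.556 = 87.44
Round up: n = 88.

88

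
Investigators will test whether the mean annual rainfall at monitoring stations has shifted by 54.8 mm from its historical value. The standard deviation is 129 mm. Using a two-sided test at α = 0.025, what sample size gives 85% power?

For a one-sample z-test, n = ((z_{α/2} + z_β)·σ/δ)².
z_{α/2} = 2.241 (two-sided α = 0.025); z_β = 1.036 (power 85% → β = 0.15).
n = (3.277 × 129 / 54.8)² = 59.51
Round up: n = 60.

n = 60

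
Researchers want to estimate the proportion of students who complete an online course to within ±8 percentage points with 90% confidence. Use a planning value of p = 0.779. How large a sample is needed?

73

For a proportion with margin E = 0.08 at 90% confidence, z = 1.645.
n = p̂(1−p̂)(z/E)² = 0.779 × 0.221 × (1.645/0.08)² = 72.79
Round up: n = 73.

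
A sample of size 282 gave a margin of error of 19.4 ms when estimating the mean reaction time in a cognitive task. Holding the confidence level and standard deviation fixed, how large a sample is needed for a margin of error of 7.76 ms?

Margin of error scales as 1/√n, so n₂ = n₁·(E₁/E₂)².
n₂ = 282 × (19.4/7.76)² = 282 × 6.25 = 1762.50
Round up: n₂ = 1763.

n = 1763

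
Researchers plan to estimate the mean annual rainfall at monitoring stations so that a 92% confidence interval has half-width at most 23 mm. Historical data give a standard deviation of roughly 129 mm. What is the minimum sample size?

97

For a mean, the margin of error is E = z·σ/√n, so n = (zσ/E)².
At 92% confidence, z = 1.751.
n = (1.751 × 129 / 23)² = 96.45
Round up: n = 97.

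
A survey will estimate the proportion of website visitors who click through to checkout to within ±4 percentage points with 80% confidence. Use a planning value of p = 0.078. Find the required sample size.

For a proportion with margin E = 0.04 at 80% confidence, z = 1.282.
n = p̂(1−p̂)(z/E)² = 0.078 × 0.922 × (1.282/0.04)² = 73.87
Round up: n = 74.

74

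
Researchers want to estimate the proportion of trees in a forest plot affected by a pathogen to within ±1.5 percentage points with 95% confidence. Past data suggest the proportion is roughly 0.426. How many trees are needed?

4175

For a proportion with margin E = 0.015 at 95% confidence, z = 1.960.
n = p̂(1−p̂)(z/E)² = 0.426 × 0.574 × (1.960/0.015)² = 4174.95
Round up: n = 4175.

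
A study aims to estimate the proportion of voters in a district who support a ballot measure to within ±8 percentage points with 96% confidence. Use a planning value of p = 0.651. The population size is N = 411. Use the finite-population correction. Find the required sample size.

110

For a proportion with margin E = 0.08 at 96% confidence, z = 2.054.
n = p̂(1−p̂)(z/E)² = 0.651 × 0.349 × (2.054/0.08)² = 149.77 — call this n₀.
Finite-population correction with N = 411: n = n₀ / (1 + (n₀−1)/N) = 149.77 / 1.362 = 109.96
Round up: n = 110.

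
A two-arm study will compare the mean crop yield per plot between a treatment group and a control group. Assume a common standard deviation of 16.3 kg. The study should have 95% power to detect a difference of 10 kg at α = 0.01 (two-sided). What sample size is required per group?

For two equal groups, n per group = 2·((z_{α/2} + z_β)·σ/δ)².
z_{α/2} = 2.576; z_β = 1.645 (power 95%).
n = 2 × (4.221 × 16.3 / 10)² = 2 × 47.34 = 94.68
Round up: n = 95 per group.

95 per group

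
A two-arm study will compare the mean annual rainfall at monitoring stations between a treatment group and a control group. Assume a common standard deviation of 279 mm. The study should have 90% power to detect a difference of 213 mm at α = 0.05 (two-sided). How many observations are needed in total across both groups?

74 total

For two equal groups, n per group = 2·((z_{α/2} + z_β)·σ/δ)².
z_{α/2} = 1.960; z_β = 1.282 (power 90%).
n = 2 × (3.242 × 279 / 213)² = 2 × 18.03 = 36.06
Round up: n = 37 per group.
Total across both groups: 2 × 37 = 74.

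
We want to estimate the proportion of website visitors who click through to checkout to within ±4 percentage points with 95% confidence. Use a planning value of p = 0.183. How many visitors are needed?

For a proportion with margin E = 0.04 at 95% confidence, z = 1.960.
n = p̂(1−p̂)(z/E)² = 0.183 × 0.817 × (1.960/0.04)² = 358.98
Round up: n = 359.

n = 359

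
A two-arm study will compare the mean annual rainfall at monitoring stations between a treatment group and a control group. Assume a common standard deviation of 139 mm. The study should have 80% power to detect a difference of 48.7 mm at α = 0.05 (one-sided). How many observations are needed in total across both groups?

202 total

For two equal groups, n per group = 2·((z_α + z_β)·σ/δ)².
z_α = 1.645; z_β = 0.842 (power 80%).
n = 2 × (2.487 × 139 / 48.7)² = 2 × 50.39 = 100.78
Round up: n = 101 per group.
Total across both groups: 2 × 101 = 202.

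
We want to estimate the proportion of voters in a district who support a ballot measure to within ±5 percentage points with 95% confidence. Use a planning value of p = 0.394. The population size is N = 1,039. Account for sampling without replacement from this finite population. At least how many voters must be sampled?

For a proportion with margin E = 0.05 at 95% confidence, z = 1.960.
n = p̂(1−p̂)(z/E)² = 0.394 × 0.606 × (1.960/0.05)² = 366.89 — call this n₀.
Finite-population correction with N = 1,039: n = n₀ / (1 + (n₀−1)/N) = 366.89 / 1.352 = 271.37
Round up: n = 272.

272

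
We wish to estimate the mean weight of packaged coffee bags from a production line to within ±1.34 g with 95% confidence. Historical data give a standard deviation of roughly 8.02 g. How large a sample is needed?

For a mean, the margin of error is E = z·σ/√n, so n = (zσ/E)².
At 95% confidence, z = 1.960.
n = (1.960 × 8.02 / 1.34)² = 137.61
Round up: n = 138.

138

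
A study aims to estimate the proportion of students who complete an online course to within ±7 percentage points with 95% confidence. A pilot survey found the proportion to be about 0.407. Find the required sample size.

For a proportion with margin E = 0.07 at 95% confidence, z = 1.960.
n = p̂(1−p̂)(z/E)² = 0.407 × 0.593 × (1.960/0.07)² = 189.22
Round up: n = 190.

190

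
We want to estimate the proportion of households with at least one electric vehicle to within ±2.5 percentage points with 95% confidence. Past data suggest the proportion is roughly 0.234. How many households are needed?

For a proportion with margin E = 0.025 at 95% confidence, z = 1.960.
n = p̂(1−p̂)(z/E)² = 0.234 × 0.766 × (1.960/0.025)² = 1101.73
Round up: n = 1102.

n = 1102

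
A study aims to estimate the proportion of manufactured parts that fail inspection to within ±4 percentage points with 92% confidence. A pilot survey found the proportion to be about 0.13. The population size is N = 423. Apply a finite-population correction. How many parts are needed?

144

For a proportion with margin E = 0.04 at 92% confidence, z = 1.751.
n = p̂(1−p̂)(z/E)² = 0.13 × 0.87 × (1.751/0.04)² = 216.73 — call this n₀.
Finite-population correction with N = 423: n = n₀ / (1 + (n₀−1)/N) = 216.73 / 1.51 = 143.53
Round up: n = 144.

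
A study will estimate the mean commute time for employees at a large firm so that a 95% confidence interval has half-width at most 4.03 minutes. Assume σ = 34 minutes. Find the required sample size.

274

For a mean, the margin of error is E = z·σ/√n, so n = (zσ/E)².
At 95% confidence, z = 1.960.
n = (1.960 × 34 / 4.03)² = 273.44
Round up: n = 274.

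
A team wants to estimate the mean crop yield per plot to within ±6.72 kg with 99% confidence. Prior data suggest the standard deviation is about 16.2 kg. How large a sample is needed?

39

For a mean, the margin of error is E = z·σ/√n, so n = (zσ/E)².
At 99% confidence, z = 2.576.
n = (2.576 × 16.2 / 6.72)² = 38.56
Round up: n = 39.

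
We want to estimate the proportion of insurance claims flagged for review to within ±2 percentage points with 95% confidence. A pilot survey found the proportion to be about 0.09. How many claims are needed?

For a proportion with margin E = 0.02 at 95% confidence, z = 1.960.
n = p̂(1−p̂)(z/E)² = 0.09 × 0.91 × (1.960/0.02)² = 786.57
Round up: n = 787.

n = 787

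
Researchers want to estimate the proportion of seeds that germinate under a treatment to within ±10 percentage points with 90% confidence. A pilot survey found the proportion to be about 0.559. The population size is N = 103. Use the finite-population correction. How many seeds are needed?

For a proportion with margin E = 0.1 at 90% confidence, z = 1.645.
n = p̂(1−p̂)(z/E)² = 0.559 × 0.441 × (1.645/0.1)² = 66.71 — call this n₀.
Finite-population correction with N = 103: n = n₀ / (1 + (n₀−1)/N) = 66.71 / 1.638 = 40.73
Round up: n = 41.

n = 41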